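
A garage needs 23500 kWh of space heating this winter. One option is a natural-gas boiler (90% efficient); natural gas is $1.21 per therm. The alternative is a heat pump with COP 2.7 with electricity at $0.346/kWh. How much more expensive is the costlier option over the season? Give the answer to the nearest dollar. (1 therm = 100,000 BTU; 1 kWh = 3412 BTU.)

$1933

Heat load = 23500 kWh × 3412 = 80,182,000 BTU
Gas: input = 80,182,000 / 0.900 = 89,091,111 BTU = 890.9 therm → 890.9 × $1.21 = $1,078.00
Heat pump: 80,182,000 BTU / 3412 = 23,500 kWh heat; / 2.7 = 8,704 kWh in → × $0.346 = $3,011.48
Difference = |$1,078.00 − $3,011.48| = $1,933.48 ≈ $1933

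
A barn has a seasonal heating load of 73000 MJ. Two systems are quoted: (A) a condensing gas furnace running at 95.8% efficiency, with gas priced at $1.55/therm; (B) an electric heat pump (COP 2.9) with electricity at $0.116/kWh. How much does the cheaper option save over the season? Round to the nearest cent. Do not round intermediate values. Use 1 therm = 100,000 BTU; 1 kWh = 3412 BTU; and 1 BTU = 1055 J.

$308.34

Heat load = 73000 MJ = 73,000,000,000 J / 1055 = 69,194,313 BTU
Gas: input = 69,194,313 / 0.958 = 72,227,884 BTU = 722.3 therm → 722.3 × $1.55 = $1,119.53
Heat pump: 69,194,313 BTU / 3412 = 20,280 kWh heat; / 2.9 = 6,993 kWh in → × $0.116 = $811.19
Difference = |$1,119.53 − $811.19| = $308.34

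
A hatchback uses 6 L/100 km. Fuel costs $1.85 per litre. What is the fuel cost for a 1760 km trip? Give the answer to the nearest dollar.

$195

Fuel = 6 L/100 km × 1760 km / 100 = 105.6 L
Cost = 105.6 L × $1.85/L = $195.36 ≈ $195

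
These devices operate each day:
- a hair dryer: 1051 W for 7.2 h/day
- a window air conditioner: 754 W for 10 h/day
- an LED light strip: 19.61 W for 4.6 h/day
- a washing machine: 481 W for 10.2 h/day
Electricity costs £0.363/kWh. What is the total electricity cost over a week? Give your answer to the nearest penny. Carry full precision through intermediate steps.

£51.08

hair dryer: 1051 W × 7.2 h × 7 d = 52,970 Wh = 52.97 kWh
window air conditioner: 754 W × 10 h × 7 d = 52,780 Wh = 52.78 kWh
LED light strip: 19.61 W × 4.6 h × 7 d = 631 Wh = 0.6314 kWh
washing machine: 481 W × 10.2 h × 7 d = 34,343 Wh = 34.34 kWh
Total energy = 52.97 + 52.78 + 0.6314 + 34.34 = 140.7 kWh
Cost = 140.7 kWh × £0.363 = £51.08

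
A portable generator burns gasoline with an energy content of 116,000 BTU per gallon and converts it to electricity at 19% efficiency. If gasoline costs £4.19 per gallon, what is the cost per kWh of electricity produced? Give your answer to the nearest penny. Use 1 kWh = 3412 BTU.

£0.65

Electrical output per gallon = 116,000 BTU × 0.19 / 3412 BTU/kWh = 6.46 kWh
Cost per kWh = £4.19 / 6.46 kWh = £0.649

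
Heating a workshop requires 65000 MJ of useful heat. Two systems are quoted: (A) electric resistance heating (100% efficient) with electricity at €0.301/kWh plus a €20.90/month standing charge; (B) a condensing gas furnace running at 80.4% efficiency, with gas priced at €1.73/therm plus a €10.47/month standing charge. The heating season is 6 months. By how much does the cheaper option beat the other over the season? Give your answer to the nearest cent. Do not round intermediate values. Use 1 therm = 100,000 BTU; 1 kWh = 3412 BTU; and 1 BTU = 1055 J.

€4172.10

Heat load = 65000 MJ = 65,000,000,000 J / 1055 = 61,611,374 BTU
Gas: input = 61,611,374 / 0.804 = 76,631,063 BTU = 766.3 therm → 766.3 × €1.73 = €1,325.72; + 6 × €10.47 standing = €1,388.54
Electric: 61,611,374 BTU / 3412 = 18,060 kWh → × €0.301 = €5,435.24; + 6 × €20.90 standing = €5,560.64
Difference = |€1,388.54 − €5,560.64| = €4,172.10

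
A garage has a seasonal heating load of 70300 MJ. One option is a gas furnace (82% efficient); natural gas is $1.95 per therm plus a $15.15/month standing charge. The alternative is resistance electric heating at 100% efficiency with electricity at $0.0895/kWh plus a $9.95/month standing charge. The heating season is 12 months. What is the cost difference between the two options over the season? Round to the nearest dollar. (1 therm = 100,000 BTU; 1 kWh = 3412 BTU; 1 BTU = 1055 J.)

$101

Heat load = 70300 MJ = 70,300,000,000 J / 1055 = 66,635,071 BTU
Gas: input = 66,635,071 / 0.82 = 81,262,282 BTU = 812.6 therm → 812.6 × $1.95 = $1,584.61; + 12 × $15.15 standing = $1,766.41
Electric: 66,635,071 BTU / 3412 = 19,530 kWh → × $0.0895 = $1,747.90; + 12 × $9.95 standing = $1,867.30
Difference = |$1,766.41 − $1,867.30| = $100.89 ≈ $101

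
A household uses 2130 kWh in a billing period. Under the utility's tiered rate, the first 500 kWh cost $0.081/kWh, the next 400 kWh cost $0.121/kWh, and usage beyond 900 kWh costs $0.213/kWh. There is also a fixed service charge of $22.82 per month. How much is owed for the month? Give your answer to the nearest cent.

First 500 kWh × $0.081 = $40.50
Next 400 kWh × $0.121 = $48.40
Remaining 1230 kWh × $0.213 = $261.99
Energy charge = $350.89; + service $22.82 = $373.71

$373.71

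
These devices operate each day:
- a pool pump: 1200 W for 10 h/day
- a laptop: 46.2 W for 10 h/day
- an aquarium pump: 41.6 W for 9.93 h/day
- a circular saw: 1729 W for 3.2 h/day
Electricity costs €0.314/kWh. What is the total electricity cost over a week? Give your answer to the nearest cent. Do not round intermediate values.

€40.46

pool pump: 1200 W × 10 h × 7 d = 84,000 Wh = 84 kWh
laptop: 46.2 W × 10 h × 7 d = 3,234 Wh = 3.234 kWh
aquarium pump: 41.6 W × 9.93 h × 7 d = 2,892 Wh = 2.892 kWh
circular saw: 1729 W × 3.2 h × 7 d = 38,730 Wh = 38.73 kWh
Total energy = 84 + 3.234 + 2.892 + 38.73 = 128.9 kWh
Cost = 128.9 kWh × €0.314 = €40.46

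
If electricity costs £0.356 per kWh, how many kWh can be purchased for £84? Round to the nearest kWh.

236 kWh

£84 / £0.356 per kWh = 236 kWh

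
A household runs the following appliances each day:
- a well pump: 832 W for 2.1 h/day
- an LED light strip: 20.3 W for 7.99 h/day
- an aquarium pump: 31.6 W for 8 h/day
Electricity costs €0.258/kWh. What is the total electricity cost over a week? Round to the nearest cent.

€3.90

well pump: 832 W × 2.1 h × 7 d = 12,230 Wh = 12.23 kWh
LED light strip: 20.3 W × 7.99 h × 7 d = 1,135 Wh = 1.135 kWh
aquarium pump: 31.6 W × 8 h × 7 d = 1,770 Wh = 1.77 kWh
Total energy = 12.23 + 1.135 + 1.77 = 15.14 kWh
Cost = 15.14 kWh × €0.258 = €3.90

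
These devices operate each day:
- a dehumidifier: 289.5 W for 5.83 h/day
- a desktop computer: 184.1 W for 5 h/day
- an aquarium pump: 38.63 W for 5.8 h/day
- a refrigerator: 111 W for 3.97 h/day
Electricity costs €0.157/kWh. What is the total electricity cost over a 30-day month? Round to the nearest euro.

€15

dehumidifier: 289.5 W × 5.83 h × 30 d = 50,634 Wh = 50.63 kWh
desktop computer: 184.1 W × 5 h × 30 d = 27,615 Wh = 27.61 kWh
aquarium pump: 38.63 W × 5.8 h × 30 d = 6,722 Wh = 6.722 kWh
refrigerator: 111 W × 3.97 h × 30 d = 13,220 Wh = 13.22 kWh
Total energy = 50.63 + 27.61 + 6.722 + 13.22 = 98.19 kWh
Cost = 98.19 kWh × €0.157 = €15.42 ≈ €15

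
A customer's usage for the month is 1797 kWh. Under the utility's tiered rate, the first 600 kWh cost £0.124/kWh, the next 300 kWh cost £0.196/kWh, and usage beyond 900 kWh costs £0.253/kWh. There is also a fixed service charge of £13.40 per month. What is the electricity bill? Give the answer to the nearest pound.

£374

First 600 kWh × £0.124 = £74.40
Next 300 kWh × £0.196 = £58.80
Remaining 897 kWh × £0.253 = £226.94
Energy charge = £360.14; + service £13.40 = £373.54 ≈ £374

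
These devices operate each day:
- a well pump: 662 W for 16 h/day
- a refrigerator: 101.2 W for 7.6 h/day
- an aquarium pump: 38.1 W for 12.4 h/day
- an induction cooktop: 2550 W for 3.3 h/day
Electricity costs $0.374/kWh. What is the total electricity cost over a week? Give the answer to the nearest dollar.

well pump: 662 W × 16 h × 7 d = 74,144 Wh = 74.14 kWh
refrigerator: 101.2 W × 7.6 h × 7 d = 5,384 Wh = 5.384 kWh
aquarium pump: 38.1 W × 12.4 h × 7 d = 3,307 Wh = 3.307 kWh
induction cooktop: 2550 W × 3.3 h × 7 d = 58,905 Wh = 58.91 kWh
Total energy = 74.14 + 5.384 + 3.307 + 58.91 = 141.7 kWh
Cost = 141.7 kWh × $0.374 = $53.01 ≈ $53

$53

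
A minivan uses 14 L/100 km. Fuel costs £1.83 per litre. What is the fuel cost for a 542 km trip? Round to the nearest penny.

Fuel = 14 L/100 km × 542 km / 100 = 75.88 L
Cost = 75.88 L × £1.83/L = £138.86

£138.86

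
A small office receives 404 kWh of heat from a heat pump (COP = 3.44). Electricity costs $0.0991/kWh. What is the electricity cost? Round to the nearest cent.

$11.64

Electrical input = 404 kWh / 3.44 = 117.4 kWh
Cost = 117.4 × $0.0991/kWh = $11.64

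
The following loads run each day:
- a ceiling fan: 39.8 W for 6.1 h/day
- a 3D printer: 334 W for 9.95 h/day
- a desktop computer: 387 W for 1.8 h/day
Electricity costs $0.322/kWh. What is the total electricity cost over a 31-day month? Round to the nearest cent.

ceiling fan: 39.8 W × 6.1 h × 31 d = 7,526 Wh = 7.526 kWh
3D printer: 334 W × 9.95 h × 31 d = 103,022 Wh = 103 kWh
desktop computer: 387 W × 1.8 h × 31 d = 21,595 Wh = 21.59 kWh
Total energy = 7.526 + 103 + 21.59 = 132.1 kWh
Cost = 132.1 kWh × $0.322 = $42.55

$42.55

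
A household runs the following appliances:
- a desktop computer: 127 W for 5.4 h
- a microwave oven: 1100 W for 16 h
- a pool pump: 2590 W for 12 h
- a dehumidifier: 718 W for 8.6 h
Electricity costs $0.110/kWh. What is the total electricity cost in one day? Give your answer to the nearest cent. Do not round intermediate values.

$6.11

desktop computer: 127 W × 5.4 h = 686 Wh = 0.6858 kWh
microwave oven: 1100 W × 16 h = 17,600 Wh = 17.6 kWh
pool pump: 2590 W × 12 h = 31,080 Wh = 31.08 kWh
dehumidifier: 718 W × 8.6 h = 6,175 Wh = 6.175 kWh
Total energy = 0.6858 + 17.6 + 31.08 + 6.175 = 55.54 kWh
Cost = 55.54 kWh × $0.110 = $6.11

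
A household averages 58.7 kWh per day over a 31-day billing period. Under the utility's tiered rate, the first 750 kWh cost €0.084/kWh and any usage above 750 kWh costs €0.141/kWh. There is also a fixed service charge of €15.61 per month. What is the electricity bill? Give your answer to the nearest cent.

Usage = 58.7 kWh/day × 31 days = 1819.7 kWh
First 750 kWh × €0.084 = €63.00
Remaining 1069.7 kWh × €0.141 = €150.83
Energy charge = €213.83; + service €15.61 = €229.44

€229.44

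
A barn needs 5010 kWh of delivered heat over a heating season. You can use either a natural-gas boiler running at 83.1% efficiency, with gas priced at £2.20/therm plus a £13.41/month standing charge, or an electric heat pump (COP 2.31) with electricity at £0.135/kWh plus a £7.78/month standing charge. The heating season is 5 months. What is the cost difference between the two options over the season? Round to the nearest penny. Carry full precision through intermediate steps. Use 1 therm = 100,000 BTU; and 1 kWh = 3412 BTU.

Heat load = 5010 kWh × 3412 = 17,094,120 BTU
Gas: input = 17,094,120 / 0.831 = 20,570,542 BTU = 205.7 therm → 205.7 × £2.20 = £452.55; + 5 × £13.41 standing = £519.60
Heat pump: 17,094,120 BTU / 3412 = 5,010 kWh heat; / 2.31 = 2,169 kWh in → × £0.135 = £292.79; + 5 × £7.78 standing = £331.69
Difference = |£519.60 − £331.69| = £187.91

£187.91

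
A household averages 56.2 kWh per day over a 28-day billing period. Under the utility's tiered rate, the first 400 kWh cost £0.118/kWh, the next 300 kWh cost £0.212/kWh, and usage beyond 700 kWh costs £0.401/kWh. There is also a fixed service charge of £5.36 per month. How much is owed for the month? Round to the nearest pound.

£466

Usage = 56.2 kWh/day × 28 days = 1573.6 kWh
First 400 kWh × £0.118 = £47.20
Next 300 kWh × £0.212 = £63.60
Remaining 873.6 kWh × £0.401 = £350.31
Energy charge = £461.11; + service £5.36 = £466.47 ≈ £466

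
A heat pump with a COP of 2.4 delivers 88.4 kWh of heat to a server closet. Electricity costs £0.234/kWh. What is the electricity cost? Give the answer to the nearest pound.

£9

Electrical input = 88.4 kWh / 2.4 = 36.83 kWh
Cost = 36.83 × £0.234/kWh = £8.62 ≈ £9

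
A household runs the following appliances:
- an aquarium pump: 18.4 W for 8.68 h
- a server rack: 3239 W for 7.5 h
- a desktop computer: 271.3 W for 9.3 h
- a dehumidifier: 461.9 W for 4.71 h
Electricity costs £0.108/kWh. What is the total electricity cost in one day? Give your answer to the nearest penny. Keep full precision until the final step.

£3.15

aquarium pump: 18.4 W × 8.68 h = 160 Wh = 0.1597 kWh
server rack: 3239 W × 7.5 h = 24,292 Wh = 24.29 kWh
desktop computer: 271.3 W × 9.3 h = 2,523 Wh = 2.523 kWh
dehumidifier: 461.9 W × 4.71 h = 2,176 Wh = 2.176 kWh
Total energy = 0.1597 + 24.29 + 2.523 + 2.176 = 29.15 kWh
Cost = 29.15 kWh × £0.108 = £3.15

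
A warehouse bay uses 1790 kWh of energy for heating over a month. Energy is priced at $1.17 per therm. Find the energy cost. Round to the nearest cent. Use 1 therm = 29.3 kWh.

$71.48

1790 kWh × (0.03413 therm/kWh) = 61.09 therm
Cost = 61.09 therm × $1.17/therm = $71.48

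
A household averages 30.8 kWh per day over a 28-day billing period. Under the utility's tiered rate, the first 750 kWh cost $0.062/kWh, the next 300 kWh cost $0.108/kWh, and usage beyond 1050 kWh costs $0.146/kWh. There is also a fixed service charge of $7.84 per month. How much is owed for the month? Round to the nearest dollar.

$66

Usage = 30.8 kWh/day × 28 days = 862.4 kWh
First 750 kWh × $0.062 = $46.50
Next 112.4 kWh × $0.108 = $12.14
Remaining tier: 0 kWh (not reached)
Energy charge = $58.64; + service $7.84 = $66.48 ≈ $66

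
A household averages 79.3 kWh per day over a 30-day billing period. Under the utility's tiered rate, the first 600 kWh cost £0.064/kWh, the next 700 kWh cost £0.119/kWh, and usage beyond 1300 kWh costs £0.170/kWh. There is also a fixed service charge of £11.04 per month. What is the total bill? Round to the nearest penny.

Usage = 79.3 kWh/day × 30 days = 2379 kWh
First 600 kWh × £0.064 = £38.40
Next 700 kWh × £0.119 = £83.30
Remaining 1079 kWh × £0.170 = £183.43
Energy charge = £305.13; + service £11.04 = £316.17

£316.17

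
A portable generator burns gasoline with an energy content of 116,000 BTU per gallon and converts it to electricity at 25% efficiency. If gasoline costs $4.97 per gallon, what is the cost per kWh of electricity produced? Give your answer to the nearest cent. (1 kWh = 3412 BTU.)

$0.58

Electrical output per gallon = 116,000 BTU × 0.25 / 3412 BTU/kWh = 8.499 kWh
Cost per kWh = $4.97 / 8.499 kWh = $0.585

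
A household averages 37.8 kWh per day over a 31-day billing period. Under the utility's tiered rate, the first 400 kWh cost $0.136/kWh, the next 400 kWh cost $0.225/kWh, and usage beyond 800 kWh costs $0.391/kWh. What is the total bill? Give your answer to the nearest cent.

$289.77

Usage = 37.8 kWh/day × 31 days = 1171.8 kWh
First 400 kWh × $0.136 = $54.40
Next 400 kWh × $0.225 = $90.00
Remaining 371.8 kWh × $0.391 = $145.37
Total = $289.77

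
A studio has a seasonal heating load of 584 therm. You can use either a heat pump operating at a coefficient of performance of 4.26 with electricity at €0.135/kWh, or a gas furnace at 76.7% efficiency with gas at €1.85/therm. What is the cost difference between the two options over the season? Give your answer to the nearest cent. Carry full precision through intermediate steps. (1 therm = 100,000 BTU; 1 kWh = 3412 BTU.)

€866.19

Heat load = 584 therm × 100,000 = 58,400,000 BTU
Gas: input = 58,400,000 / 0.767 = 76,140,808 BTU = 761.4 therm → 761.4 × €1.85 = €1,408.60
Heat pump: 58,400,000 BTU / 3412 = 17,120 kWh heat; / 4.26 = 4,018 kWh in → × €0.135 = €542.41
Difference = |€1,408.60 − €542.41| = €866.19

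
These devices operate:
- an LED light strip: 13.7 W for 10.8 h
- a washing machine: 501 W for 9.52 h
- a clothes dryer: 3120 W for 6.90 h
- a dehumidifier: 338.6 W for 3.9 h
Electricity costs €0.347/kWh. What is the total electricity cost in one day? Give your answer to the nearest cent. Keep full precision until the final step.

LED light strip: 13.7 W × 10.8 h = 148 Wh = 0.148 kWh
washing machine: 501 W × 9.52 h = 4,770 Wh = 4.77 kWh
clothes dryer: 3120 W × 6.90 h = 21,528 Wh = 21.53 kWh
dehumidifier: 338.6 W × 3.9 h = 1,321 Wh = 1.321 kWh
Total energy = 0.148 + 4.77 + 21.53 + 1.321 = 27.77 kWh
Cost = 27.77 kWh × €0.347 = €9.63

€9.63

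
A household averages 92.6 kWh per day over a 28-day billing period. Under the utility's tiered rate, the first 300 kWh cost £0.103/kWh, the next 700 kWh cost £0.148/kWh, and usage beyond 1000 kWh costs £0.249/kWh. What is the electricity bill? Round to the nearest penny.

Usage = 92.6 kWh/day × 28 days = 2592.8 kWh
First 300 kWh × £0.103 = £30.90
Next 700 kWh × £0.148 = £103.60
Remaining 1592.8 kWh × £0.249 = £396.61
Total = £531.11

£531.11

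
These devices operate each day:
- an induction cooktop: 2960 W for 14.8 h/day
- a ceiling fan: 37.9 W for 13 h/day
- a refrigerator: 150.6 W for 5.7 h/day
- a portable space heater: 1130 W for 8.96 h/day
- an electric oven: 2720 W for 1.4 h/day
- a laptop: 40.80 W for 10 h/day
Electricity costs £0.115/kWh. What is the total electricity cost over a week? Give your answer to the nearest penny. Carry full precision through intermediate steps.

induction cooktop: 2960 W × 14.8 h × 7 d = 306,656 Wh = 306.7 kWh
ceiling fan: 37.9 W × 13 h × 7 d = 3,449 Wh = 3.449 kWh
refrigerator: 150.6 W × 5.7 h × 7 d = 6,009 Wh = 6.009 kWh
portable space heater: 1130 W × 8.96 h × 7 d = 70,874 Wh = 70.87 kWh
electric oven: 2720 W × 1.4 h × 7 d = 26,656 Wh = 26.66 kWh
laptop: 40.80 W × 10 h × 7 d = 2,856 Wh = 2.856 kWh
Total energy = 306.7 + 3.449 + 6.009 + 70.87 + 26.66 + 2.856 = 416.5 kWh
Cost = 416.5 kWh × £0.115 = £47.90

£47.90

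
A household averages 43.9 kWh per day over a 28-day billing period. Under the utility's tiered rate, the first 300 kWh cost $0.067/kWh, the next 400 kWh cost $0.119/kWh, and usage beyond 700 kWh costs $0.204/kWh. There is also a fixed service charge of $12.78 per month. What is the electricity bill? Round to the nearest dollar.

Usage = 43.9 kWh/day × 28 days = 1229.2 kWh
First 300 kWh × $0.067 = $20.10
Next 400 kWh × $0.119 = $47.60
Remaining 529.2 kWh × $0.204 = $107.96
Energy charge = $175.66; + service $12.78 = $188.44 ≈ $188

$188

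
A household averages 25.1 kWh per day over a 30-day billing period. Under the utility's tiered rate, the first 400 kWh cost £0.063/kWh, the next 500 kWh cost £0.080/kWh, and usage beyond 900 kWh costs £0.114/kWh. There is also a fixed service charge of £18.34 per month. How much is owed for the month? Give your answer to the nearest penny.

£71.78

Usage = 25.1 kWh/day × 30 days = 753 kWh
First 400 kWh × £0.063 = £25.20
Next 353 kWh × £0.080 = £28.24
Remaining tier: 0 kWh (not reached)
Energy charge = £53.44; + service £18.34 = £71.78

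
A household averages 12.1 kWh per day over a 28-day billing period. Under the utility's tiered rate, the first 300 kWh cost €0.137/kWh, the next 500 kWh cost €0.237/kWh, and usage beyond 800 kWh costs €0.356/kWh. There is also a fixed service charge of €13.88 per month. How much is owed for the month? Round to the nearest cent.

€64.18

Usage = 12.1 kWh/day × 28 days = 338.8 kWh
First 300 kWh × €0.137 = €41.10
Next 38.8 kWh × €0.237 = €9.20
Remaining tier: 0 kWh (not reached)
Energy charge = €50.30; + service €13.88 = €64.18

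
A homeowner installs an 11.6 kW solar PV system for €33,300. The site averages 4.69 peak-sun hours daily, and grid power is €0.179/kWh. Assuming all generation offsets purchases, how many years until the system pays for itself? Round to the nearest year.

Daily generation = 11.6 kW × 4.69 h = 54.4 kWh
Annual generation = 54.4 × 365 = 19857 kWh
Annual savings = 19857 × €0.179 = €3,554.49
Payback = €33,300 / €3,554.49 = 9.37 years

9 years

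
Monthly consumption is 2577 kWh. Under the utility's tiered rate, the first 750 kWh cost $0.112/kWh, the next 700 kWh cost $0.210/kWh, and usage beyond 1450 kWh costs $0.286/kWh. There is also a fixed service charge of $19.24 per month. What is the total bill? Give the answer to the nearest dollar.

$573

First 750 kWh × $0.112 = $84.00
Next 700 kWh × $0.210 = $147.00
Remaining 1127 kWh × $0.286 = $322.32
Energy charge = $553.32; + service $19.24 = $572.56 ≈ $573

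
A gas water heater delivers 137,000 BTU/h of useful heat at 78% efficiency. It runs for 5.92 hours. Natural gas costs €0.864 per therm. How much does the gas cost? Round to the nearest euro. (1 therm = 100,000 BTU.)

€9

Heat delivered = 137,000 BTU/h × 5.92 h = 811,040 BTU
Gas input = 811,040 / 0.78 = 1,039,795 BTU
= 1,039,795 / 100,000 = 10.4 therm
Cost = 10.4 × €0.864/therm = €8.98 ≈ €9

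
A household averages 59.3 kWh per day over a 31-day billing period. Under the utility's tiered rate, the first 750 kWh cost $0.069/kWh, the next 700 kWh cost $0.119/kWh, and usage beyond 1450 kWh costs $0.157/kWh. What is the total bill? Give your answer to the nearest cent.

Usage = 59.3 kWh/day × 31 days = 1838.3 kWh
First 750 kWh × $0.069 = $51.75
Next 700 kWh × $0.119 = $83.30
Remaining 388.3 kWh × $0.157 = $60.96
Total = $196.01

$196.01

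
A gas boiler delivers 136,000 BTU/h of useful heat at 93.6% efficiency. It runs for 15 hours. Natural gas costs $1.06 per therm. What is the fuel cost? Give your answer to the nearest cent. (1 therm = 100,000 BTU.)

Heat delivered = 136,000 BTU/h × 15 h = 2,040,000 BTU
Gas input = 2,040,000 / 0.936 = 2,179,487 BTU
= 2,179,487 / 100,000 = 21.79 therm
Cost = 21.79 × $1.06/therm = $23.10

$23.10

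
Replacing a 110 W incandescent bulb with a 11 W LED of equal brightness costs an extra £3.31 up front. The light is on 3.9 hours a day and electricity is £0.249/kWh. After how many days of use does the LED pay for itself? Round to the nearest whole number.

34 days

Power saved = 110 − 11 = 99 W
Daily energy saved = 99 W × 3.9 h = 386.1 Wh = 0.3861 kWh
Daily savings = 0.3861 × £0.249 = £0.0961
Payback = £3.31 / £0.0961 per day = 34.43 days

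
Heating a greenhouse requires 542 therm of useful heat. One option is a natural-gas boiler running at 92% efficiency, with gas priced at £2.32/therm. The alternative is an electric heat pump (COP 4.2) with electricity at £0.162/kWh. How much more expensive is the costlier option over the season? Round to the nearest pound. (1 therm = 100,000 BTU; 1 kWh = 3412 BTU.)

£754

Heat load = 542 therm × 100,000 = 54,200,000 BTU
Gas: input = 54,200,000 / 0.92 = 58,913,043 BTU = 589.1 therm → 589.1 × £2.32 = £1,366.78
Heat pump: 54,200,000 BTU / 3412 = 15,890 kWh heat; / 4.2 = 3,782 kWh in → × £0.162 = £612.71
Difference = |£1,366.78 − £612.71| = £754.07 ≈ £754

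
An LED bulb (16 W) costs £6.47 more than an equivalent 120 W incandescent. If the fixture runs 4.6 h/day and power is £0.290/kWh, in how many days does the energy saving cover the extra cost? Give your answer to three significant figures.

46.6 days

Power saved = 120 − 16 = 104 W
Daily energy saved = 104 W × 4.6 h = 478.4 Wh = 0.4784 kWh
Daily savings = 0.4784 × £0.290 = £0.1387
Payback = £6.47 / £0.1387 per day = 46.64 days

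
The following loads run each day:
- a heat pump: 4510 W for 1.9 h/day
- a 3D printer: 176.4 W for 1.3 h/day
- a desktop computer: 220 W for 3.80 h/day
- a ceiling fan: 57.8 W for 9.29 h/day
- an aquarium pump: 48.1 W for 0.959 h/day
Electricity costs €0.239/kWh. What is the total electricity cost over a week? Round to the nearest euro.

€17

heat pump: 4510 W × 1.9 h × 7 d = 59,983 Wh = 59.98 kWh
3D printer: 176.4 W × 1.3 h × 7 d = 1,605 Wh = 1.605 kWh
desktop computer: 220 W × 3.80 h × 7 d = 5,852 Wh = 5.852 kWh
ceiling fan: 57.8 W × 9.29 h × 7 d = 3,759 Wh = 3.759 kWh
aquarium pump: 48.1 W × 0.959 h × 7 d = 323 Wh = 0.3229 kWh
Total energy = 59.98 + 1.605 + 5.852 + 3.759 + 0.3229 = 71.52 kWh
Cost = 71.52 kWh × €0.239 = €17.09 ≈ €17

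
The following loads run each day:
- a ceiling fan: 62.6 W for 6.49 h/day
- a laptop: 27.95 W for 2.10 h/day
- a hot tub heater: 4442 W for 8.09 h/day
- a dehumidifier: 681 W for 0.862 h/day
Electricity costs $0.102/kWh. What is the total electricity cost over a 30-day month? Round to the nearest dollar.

$113

ceiling fan: 62.6 W × 6.49 h × 30 d = 12,188 Wh = 12.19 kWh
laptop: 27.95 W × 2.10 h × 30 d = 1,761 Wh = 1.761 kWh
hot tub heater: 4442 W × 8.09 h × 30 d = 1,078,073 Wh = 1,078 kWh
dehumidifier: 681 W × 0.862 h × 30 d = 17,611 Wh = 17.61 kWh
Total energy = 12.19 + 1.761 + 1,078 + 17.61 = 1,110 kWh
Cost = 1,110 kWh × $0.102 = $113.18 ≈ $113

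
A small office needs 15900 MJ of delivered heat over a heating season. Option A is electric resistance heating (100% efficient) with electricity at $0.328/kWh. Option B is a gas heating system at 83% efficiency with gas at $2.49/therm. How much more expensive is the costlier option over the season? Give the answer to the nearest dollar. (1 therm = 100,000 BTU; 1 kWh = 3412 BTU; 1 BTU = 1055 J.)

Heat load = 15900 MJ = 15,900,000,000 J / 1055 = 15,071,090 BTU
Gas: input = 15,071,090 / 0.83 = 18,157,940 BTU = 181.6 therm → 181.6 × $2.49 = $452.13
Electric: 15,071,090 BTU / 3412 = 4,417 kWh → × $0.328 = $1,448.80
Difference = |$452.13 − $1,448.80| = $996.67 ≈ $997

$997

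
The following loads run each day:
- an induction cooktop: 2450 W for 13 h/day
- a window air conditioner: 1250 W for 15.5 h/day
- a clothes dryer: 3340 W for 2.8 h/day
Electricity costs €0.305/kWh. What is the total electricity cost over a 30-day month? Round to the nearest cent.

€554.28

induction cooktop: 2450 W × 13 h × 30 d = 955,500 Wh = 955.5 kWh
window air conditioner: 1250 W × 15.5 h × 30 d = 581,250 Wh = 581.2 kWh
clothes dryer: 3340 W × 2.8 h × 30 d = 280,560 Wh = 280.6 kWh
Total energy = 955.5 + 581.2 + 280.6 = 1,817 kWh
Cost = 1,817 kWh × €0.305 = €554.28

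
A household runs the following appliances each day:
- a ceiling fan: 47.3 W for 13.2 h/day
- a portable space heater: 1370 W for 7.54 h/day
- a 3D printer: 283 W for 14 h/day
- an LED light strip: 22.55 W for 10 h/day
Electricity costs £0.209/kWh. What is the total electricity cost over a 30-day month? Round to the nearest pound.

£95

ceiling fan: 47.3 W × 13.2 h × 30 d = 18,731 Wh = 18.73 kWh
portable space heater: 1370 W × 7.54 h × 30 d = 309,894 Wh = 309.9 kWh
3D printer: 283 W × 14 h × 30 d = 118,860 Wh = 118.9 kWh
LED light strip: 22.55 W × 10 h × 30 d = 6,765 Wh = 6.765 kWh
Total energy = 18.73 + 309.9 + 118.9 + 6.765 = 454.2 kWh
Cost = 454.2 kWh × £0.209 = £94.94 ≈ £95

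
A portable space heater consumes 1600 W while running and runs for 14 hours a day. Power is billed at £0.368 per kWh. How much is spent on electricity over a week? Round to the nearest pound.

£58

Energy = 1600 W × 14 h/day × 7 days = 156,800 Wh = 156.8 kWh
Cost = 156.8 kWh × £0.368/kWh = £57.70 ≈ £58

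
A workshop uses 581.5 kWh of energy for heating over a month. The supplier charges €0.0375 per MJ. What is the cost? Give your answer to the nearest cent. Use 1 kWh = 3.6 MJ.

581.5 kWh × (3.6 MJ/kWh) = 2,093 MJ
Cost = 2,093 MJ × €0.0375/MJ = €78.50

€78.50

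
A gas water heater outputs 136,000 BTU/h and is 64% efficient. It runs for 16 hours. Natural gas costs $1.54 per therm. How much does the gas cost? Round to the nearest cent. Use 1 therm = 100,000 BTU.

Heat delivered = 136,000 BTU/h × 16 h = 2,176,000 BTU
Gas input = 2,176,000 / 0.640 = 3,400,000 BTU
= 3,400,000 / 100,000 = 34 therm
Cost = 34 × $1.54/therm = $52.36

$52.36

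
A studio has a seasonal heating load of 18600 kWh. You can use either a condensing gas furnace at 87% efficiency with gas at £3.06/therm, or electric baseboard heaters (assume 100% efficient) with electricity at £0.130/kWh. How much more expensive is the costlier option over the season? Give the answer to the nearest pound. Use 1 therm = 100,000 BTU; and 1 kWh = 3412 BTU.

Heat load = 18600 kWh × 3412 = 63,463,200 BTU
Gas: input = 63,463,200 / 0.87 = 72,946,207 BTU = 729.5 therm → 729.5 × £3.06 = £2,232.15
Electric: 63,463,200 BTU / 3412 = 18,600 kWh → × £0.130 = £2,418.00
Difference = |£2,232.15 − £2,418.00| = £185.85 ≈ £186

£186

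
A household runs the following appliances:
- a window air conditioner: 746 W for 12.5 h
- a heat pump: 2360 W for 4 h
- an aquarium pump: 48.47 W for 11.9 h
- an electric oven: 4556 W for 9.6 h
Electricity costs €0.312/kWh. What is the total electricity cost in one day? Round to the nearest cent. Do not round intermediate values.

window air conditioner: 746 W × 12.5 h = 9,325 Wh = 9.325 kWh
heat pump: 2360 W × 4 h = 9,440 Wh = 9.44 kWh
aquarium pump: 48.47 W × 11.9 h = 577 Wh = 0.5768 kWh
electric oven: 4556 W × 9.6 h = 43,738 Wh = 43.74 kWh
Total energy = 9.325 + 9.44 + 0.5768 + 43.74 = 63.08 kWh
Cost = 63.08 kWh × €0.312 = €19.68

€19.68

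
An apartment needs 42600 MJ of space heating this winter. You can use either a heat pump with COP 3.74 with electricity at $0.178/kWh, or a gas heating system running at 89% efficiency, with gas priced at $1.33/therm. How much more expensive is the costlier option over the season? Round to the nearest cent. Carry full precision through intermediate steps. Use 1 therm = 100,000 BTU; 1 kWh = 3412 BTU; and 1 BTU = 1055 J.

$40.17

Heat load = 42600 MJ = 42,600,000,000 J / 1055 = 40,379,147 BTU
Gas: input = 40,379,147 / 0.890 = 45,369,828 BTU = 453.7 therm → 453.7 × $1.33 = $603.42
Heat pump: 40,379,147 BTU / 3412 = 11,830 kWh heat; / 3.74 = 3,164 kWh in → × $0.178 = $563.24
Difference = |$603.42 − $563.24| = $40.17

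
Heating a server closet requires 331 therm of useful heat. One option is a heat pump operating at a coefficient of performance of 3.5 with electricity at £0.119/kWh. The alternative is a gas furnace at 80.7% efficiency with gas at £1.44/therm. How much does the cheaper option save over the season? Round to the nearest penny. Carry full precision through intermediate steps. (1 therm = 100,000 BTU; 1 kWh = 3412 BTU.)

Heat load = 331 therm × 100,000 = 33,100,000 BTU
Gas: input = 33,100,000 / 0.807 = 41,016,109 BTU = 410.2 therm → 410.2 × £1.44 = £590.63
Heat pump: 33,100,000 BTU / 3412 = 9,701 kWh heat; / 3.5 = 2,772 kWh in → × £0.119 = £329.84
Difference = |£590.63 − £329.84| = £260.80

£260.80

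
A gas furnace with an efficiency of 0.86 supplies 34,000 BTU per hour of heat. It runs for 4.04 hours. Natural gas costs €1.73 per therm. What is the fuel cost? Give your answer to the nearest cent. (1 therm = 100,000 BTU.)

€2.76

Heat delivered = 34,000 BTU/h × 4.04 h = 137,360 BTU
Gas input = 137,360 / 0.86 = 159,721 BTU
= 159,721 / 100,000 = 1.597 therm
Cost = 1.597 × €1.73/therm = €2.76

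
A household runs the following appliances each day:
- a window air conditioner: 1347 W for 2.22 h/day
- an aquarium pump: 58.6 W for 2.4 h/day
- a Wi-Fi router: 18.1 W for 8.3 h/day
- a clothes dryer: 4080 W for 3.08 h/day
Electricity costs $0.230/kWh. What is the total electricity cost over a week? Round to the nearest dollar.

window air conditioner: 1347 W × 2.22 h × 7 d = 20,932 Wh = 20.93 kWh
aquarium pump: 58.6 W × 2.4 h × 7 d = 984 Wh = 0.9845 kWh
Wi-Fi router: 18.1 W × 8.3 h × 7 d = 1,052 Wh = 1.052 kWh
clothes dryer: 4080 W × 3.08 h × 7 d = 87,965 Wh = 87.96 kWh
Total energy = 20.93 + 0.9845 + 1.052 + 87.96 = 110.9 kWh
Cost = 110.9 kWh × $0.230 = $25.51 ≈ $26

$26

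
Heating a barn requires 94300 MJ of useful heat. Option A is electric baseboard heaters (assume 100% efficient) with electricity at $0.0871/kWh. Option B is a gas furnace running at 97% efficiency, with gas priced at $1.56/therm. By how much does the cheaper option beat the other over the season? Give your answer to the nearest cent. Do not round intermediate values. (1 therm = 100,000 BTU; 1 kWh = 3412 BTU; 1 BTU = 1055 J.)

Heat load = 94300 MJ = 94,300,000,000 J / 1055 = 89,383,886 BTU
Gas: input = 89,383,886 / 0.97 = 92,148,336 BTU = 921.5 therm → 921.5 × $1.56 = $1,437.51
Electric: 89,383,886 BTU / 3412 = 26,200 kWh → × $0.0871 = $2,281.75
Difference = |$1,437.51 − $2,281.75| = $844.24

$844.24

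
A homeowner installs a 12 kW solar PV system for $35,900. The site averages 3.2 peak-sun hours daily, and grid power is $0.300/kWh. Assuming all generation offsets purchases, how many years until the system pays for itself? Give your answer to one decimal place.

Daily generation = 12 kW × 3.2 h = 38.4 kWh
Annual generation = 38.4 × 365 = 14016 kWh
Annual savings = 14016 × $0.300 = $4,204.80
Payback = $35,900 / $4,204.80 = 8.54 years

8.5 years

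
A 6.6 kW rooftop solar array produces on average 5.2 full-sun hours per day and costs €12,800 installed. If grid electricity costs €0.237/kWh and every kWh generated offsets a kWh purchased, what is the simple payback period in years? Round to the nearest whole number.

4 years

Daily generation = 6.6 kW × 5.2 h = 34.32 kWh
Annual generation = 34.32 × 365 = 12527 kWh
Annual savings = 12527 × €0.237 = €2,968.85
Payback = €12,800 / €2,968.85 = 4.31 years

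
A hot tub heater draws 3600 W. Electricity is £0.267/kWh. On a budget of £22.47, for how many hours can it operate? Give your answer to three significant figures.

23.4 h

Energy budget = £22.47 / £0.267 per kWh = 84.16 kWh = 84,157 Wh
Runtime = 84,157 Wh / 3600 W = 23.38 h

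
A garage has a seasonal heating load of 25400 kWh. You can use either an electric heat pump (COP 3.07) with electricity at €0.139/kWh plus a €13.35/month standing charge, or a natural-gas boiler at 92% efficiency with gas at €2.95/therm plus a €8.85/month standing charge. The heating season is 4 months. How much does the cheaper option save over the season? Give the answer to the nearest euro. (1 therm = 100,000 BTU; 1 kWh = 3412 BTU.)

Heat load = 25400 kWh × 3412 = 86,664,800 BTU
Gas: input = 86,664,800 / 0.92 = 94,200,870 BTU = 942 therm → 942 × €2.95 = €2,778.93; + 4 × €8.85 standing = €2,814.33
Heat pump: 86,664,800 BTU / 3412 = 25,400 kWh heat; / 3.07 = 8,274 kWh in → × €0.139 = €1,150.03; + 4 × €13.35 standing = €1,203.43
Difference = |€2,814.33 − €1,203.43| = €1,610.89 ≈ €1611

€1611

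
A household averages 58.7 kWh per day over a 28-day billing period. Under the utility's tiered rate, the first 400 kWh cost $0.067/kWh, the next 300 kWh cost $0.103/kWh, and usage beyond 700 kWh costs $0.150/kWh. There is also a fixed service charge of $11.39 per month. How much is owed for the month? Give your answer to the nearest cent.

Usage = 58.7 kWh/day × 28 days = 1643.6 kWh
First 400 kWh × $0.067 = $26.80
Next 300 kWh × $0.103 = $30.90
Remaining 943.6 kWh × $0.150 = $141.54
Energy charge = $199.24; + service $11.39 = $210.63

$210.63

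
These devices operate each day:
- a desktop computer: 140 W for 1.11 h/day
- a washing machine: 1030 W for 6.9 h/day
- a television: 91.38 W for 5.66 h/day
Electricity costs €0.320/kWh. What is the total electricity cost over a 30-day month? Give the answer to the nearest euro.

desktop computer: 140 W × 1.11 h × 30 d = 4,662 Wh = 4.662 kWh
washing machine: 1030 W × 6.9 h × 30 d = 213,210 Wh = 213.2 kWh
television: 91.38 W × 5.66 h × 30 d = 15,516 Wh = 15.52 kWh
Total energy = 4.662 + 213.2 + 15.52 = 233.4 kWh
Cost = 233.4 kWh × €0.320 = €74.68 ≈ €75

€75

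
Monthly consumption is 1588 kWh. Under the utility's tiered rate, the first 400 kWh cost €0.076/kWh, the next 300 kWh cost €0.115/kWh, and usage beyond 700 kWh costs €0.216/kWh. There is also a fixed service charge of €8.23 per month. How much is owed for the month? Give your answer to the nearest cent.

€264.94

First 400 kWh × €0.076 = €30.40
Next 300 kWh × €0.115 = €34.50
Remaining 888 kWh × €0.216 = €191.81
Energy charge = €256.71; + service €8.23 = €264.94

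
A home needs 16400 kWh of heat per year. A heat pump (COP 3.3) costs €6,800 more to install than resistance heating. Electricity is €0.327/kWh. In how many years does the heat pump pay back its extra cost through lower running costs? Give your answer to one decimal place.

1.8 years

Resistance: 16400 kWh × €0.327 = €5,362.80/yr
Heat pump: 16400 / 3.3 = 4970 kWh in → × €0.327 = €1,625.09/yr
Annual savings = €3,737.71
Payback = €6,800 / €3,737.71 = 1.82 years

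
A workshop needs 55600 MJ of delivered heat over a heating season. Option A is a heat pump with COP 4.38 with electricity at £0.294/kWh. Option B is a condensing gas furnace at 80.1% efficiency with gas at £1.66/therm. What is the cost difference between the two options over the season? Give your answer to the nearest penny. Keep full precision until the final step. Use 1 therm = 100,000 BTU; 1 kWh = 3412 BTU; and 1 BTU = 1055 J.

£55.41

Heat load = 55600 MJ = 55,600,000,000 J / 1055 = 52,701,422 BTU
Gas: input = 52,701,422 / 0.801 = 65,794,534 BTU = 657.9 therm → 657.9 × £1.66 = £1,092.19
Heat pump: 52,701,422 BTU / 3412 = 15,450 kWh heat; / 4.38 = 3,526 kWh in → × £0.294 = £1,036.78
Difference = |£1,092.19 − £1,036.78| = £55.41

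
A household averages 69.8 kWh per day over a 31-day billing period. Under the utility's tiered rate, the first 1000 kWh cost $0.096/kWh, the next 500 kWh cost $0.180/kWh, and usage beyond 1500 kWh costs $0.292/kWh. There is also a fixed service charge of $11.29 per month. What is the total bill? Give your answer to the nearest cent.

$391.12

Usage = 69.8 kWh/day × 31 days = 2163.8 kWh
First 1000 kWh × $0.096 = $96.00
Next 500 kWh × $0.180 = $90.00
Remaining 663.8 kWh × $0.292 = $193.83
Energy charge = $379.83; + service $11.29 = $391.12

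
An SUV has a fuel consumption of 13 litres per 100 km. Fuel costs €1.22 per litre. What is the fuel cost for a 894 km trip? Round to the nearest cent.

€141.79

Fuel = 13 L/100 km × 894 km / 100 = 116.2 L
Cost = 116.2 L × €1.22/L = €141.79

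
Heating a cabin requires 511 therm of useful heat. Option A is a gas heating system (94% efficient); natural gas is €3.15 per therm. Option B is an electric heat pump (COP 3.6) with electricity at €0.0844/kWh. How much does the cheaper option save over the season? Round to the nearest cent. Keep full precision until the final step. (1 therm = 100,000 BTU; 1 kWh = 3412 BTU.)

€1361.28

Heat load = 511 therm × 100,000 = 51,100,000 BTU
Gas: input = 51,100,000 / 0.94 = 54,361,702 BTU = 543.6 therm → 543.6 × €3.15 = €1,712.39
Heat pump: 51,100,000 BTU / 3412 = 14,980 kWh heat; / 3.6 = 4,160 kWh in → × €0.0844 = €351.12
Difference = |€1,712.39 − €351.12| = €1,361.28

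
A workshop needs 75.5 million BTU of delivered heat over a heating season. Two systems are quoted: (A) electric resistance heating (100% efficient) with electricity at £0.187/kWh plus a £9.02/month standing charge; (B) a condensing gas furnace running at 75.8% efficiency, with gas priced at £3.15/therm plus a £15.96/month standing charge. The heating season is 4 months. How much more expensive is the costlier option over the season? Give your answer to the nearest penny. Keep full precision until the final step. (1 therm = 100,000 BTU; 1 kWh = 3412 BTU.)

£972.60

Heat load = 75.5 × 10⁶ BTU = 75,500,000 BTU
Gas: input = 75,500,000 / 0.758 = 99,604,222 BTU = 996 therm → 996 × £3.15 = £3,137.53; + 4 × £15.96 standing = £3,201.37
Electric: 75,500,000 BTU / 3412 = 22,130 kWh → × £0.187 = £4,137.90; + 4 × £9.02 standing = £4,173.98
Difference = |£3,201.37 − £4,173.98| = £972.60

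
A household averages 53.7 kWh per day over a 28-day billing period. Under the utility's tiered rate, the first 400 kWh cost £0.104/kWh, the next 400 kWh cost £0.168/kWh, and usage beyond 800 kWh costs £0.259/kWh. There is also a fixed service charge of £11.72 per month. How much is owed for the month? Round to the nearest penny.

Usage = 53.7 kWh/day × 28 days = 1503.6 kWh
First 400 kWh × £0.104 = £41.60
Next 400 kWh × £0.168 = £67.20
Remaining 703.6 kWh × £0.259 = £182.23
Energy charge = £291.03; + service £11.72 = £302.75

£302.75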